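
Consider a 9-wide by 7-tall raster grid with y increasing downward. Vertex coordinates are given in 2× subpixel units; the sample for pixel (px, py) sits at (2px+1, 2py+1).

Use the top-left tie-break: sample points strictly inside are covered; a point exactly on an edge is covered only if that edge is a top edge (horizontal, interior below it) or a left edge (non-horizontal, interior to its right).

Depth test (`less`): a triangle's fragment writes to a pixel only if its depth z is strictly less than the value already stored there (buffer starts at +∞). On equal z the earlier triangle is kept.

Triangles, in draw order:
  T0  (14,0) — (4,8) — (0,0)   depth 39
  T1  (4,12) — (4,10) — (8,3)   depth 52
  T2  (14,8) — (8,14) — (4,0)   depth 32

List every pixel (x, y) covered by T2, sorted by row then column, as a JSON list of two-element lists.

T0:
  2·area = 112
  edge (14, 0)→(4, 8): d=(-10,8) right/bottom  bias=-1
  edge (4, 8)→(0, 0): d=(-4,-8) top-left  bias=+0
  edge (0, 0)→(14, 0): d=(14,0) top-left  bias=+0
    (0,0)@(1, 1): e=[94,4,14] → X
    (1,0)@(3, 1): e=[78,20,14] → X
    (2,0)@(5, 1): e=[62,36,14] → X
    (3,0)@(7, 1): e=[46,52,14] → X
    (4,0)@(9, 1): e=[30,68,14] → X
    (5,0)@(11, 1): e=[14,84,14] → X
    (6,0)@(13, 1): e=[-2,100,14] → .
    (0,1)@(1, 3): e=[74,-4,42] → .
    (1,1)@(3, 3): e=[58,12,42] → X
    (5,1)@(11, 3): e=[-6,76,42] → .
    (1,2)@(3, 5): e=[38,4,70] → X
    (4,2)@(9, 5): e=[-10,52,70] → .
  covered (14 px):
    X X X X X X . . .
    . X X X X . . . .
    . X X X . . . . .
    . . X . . . . . .
    . . . . . . . . .
    . . . . . . . . .
    . . . . . . . . .
T1:
  2·area = 8
  edge (4, 12)→(4, 10): d=(0,-2) top-left  bias=+0
  edge (4, 10)→(8, 3): d=(4,-7) top-left  bias=+0
  edge (8, 3)→(4, 12): d=(-4,9) right/bottom  bias=-1
    (3,2)@(7, 5): e=[6,1,1] → X
    (4,2)@(9, 5): e=[10,15,-17] → .
    (3,3)@(7, 7): e=[6,9,-7] → .
    (2,4)@(5, 9): e=[2,3,3] → X
    (3,4)@(7, 9): e=[6,17,-15] → .
    (2,5)@(5, 11): e=[2,11,-5] → .
  covered (2 px):
    . . . . . . . . .
    . . . . . . . . .
    . . . X . . . . .
    . . . . . . . . .
    . . X . . . . . .
    . . . . . . . . .
    . . . . . . . . .
T2:
  2·area = 108
  edge (14, 8)→(8, 14): d=(-6,6) right/bottom  bias=-1
  edge (8, 14)→(4, 0): d=(-4,-14) top-left  bias=+0
  edge (4, 0)→(14, 8): d=(10,8) right/bottom  bias=-1
    (2,0)@(5, 1): e=[96,10,2] → X
    (3,0)@(7, 1): e=[84,38,-14] → .
    (2,1)@(5, 3): e=[84,2,22] → X
    (3,1)@(7, 3): e=[72,30,6] → X
    (4,1)@(9, 3): e=[60,58,-10] → .
    (2,2)@(5, 5): e=[72,-6,42] → .
    (3,2)@(7, 5): e=[60,22,26] → X
    (4,2)@(9, 5): e=[48,50,10] → X
    (5,2)@(11, 5): e=[36,78,-6] → .
    (8,2)@(17, 5): e=[0,162,-54] → .  [on edge]
    (3,3)@(7, 7): e=[48,14,46] → X
    (5,3)@(11, 7): e=[24,70,14] → X
    (7,3)@(15, 7): e=[0,126,-18] → .  [on edge]
    (6,4)@(13, 9): e=[0,90,18] → .  [on edge]
    (5,5)@(11, 11): e=[0,54,54] → .  [on edge]
    (4,6)@(9, 13): e=[0,18,90] → .  [on edge]
  covered (12 px):
    . . X . . . . . .
    . . X X . . . . .
    . . . X X . . . .
    . . . X X X . . .
    . . . X X X . . .
    . . . . X . . . .
    . . . . . . . . .

Result: [[2,0],[2,1],[3,1],[3,2],[4,2],[3,3],[4,3],[5,3],[3,4],[4,4],[5,4],[4,5]]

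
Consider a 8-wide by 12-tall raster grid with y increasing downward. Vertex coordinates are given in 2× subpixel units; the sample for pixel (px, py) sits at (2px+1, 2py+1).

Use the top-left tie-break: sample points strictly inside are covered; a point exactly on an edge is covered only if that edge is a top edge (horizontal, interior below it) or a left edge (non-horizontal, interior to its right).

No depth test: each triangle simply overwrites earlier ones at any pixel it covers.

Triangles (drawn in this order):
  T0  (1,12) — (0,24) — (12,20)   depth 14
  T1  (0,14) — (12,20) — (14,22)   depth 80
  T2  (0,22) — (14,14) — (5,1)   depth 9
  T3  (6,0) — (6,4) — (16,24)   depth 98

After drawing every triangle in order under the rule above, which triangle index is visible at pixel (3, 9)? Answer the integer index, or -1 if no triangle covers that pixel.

T0:
  2·area = 140  (B↔C swapped to make it positive)
  edge (1, 12)→(12, 20): d=(11,8) right/bottom  bias=-1
  edge (12, 20)→(0, 24): d=(-12,4) right/bottom  bias=-1
  edge (0, 24)→(1, 12): d=(1,-12) top-left  bias=+0
    (0,6)@(1, 13): e=[11,128,1] → X
    (1,6)@(3, 13): e=[-5,120,25] → .
    (0,7)@(1, 15): e=[33,104,3] → X
    (1,7)@(3, 15): e=[17,96,27] → X
    (2,7)@(5, 15): e=[1,88,51] → X
    (3,7)@(7, 15): e=[-15,80,75] → .
    (0,8)@(1, 17): e=[55,80,5] → X
    (3,8)@(7, 17): e=[7,56,77] → X
    (4,8)@(9, 17): e=[-9,48,101] → .
    (0,9)@(1, 19): e=[77,56,7] → X
    (4,9)@(9, 19): e=[13,24,103] → X
    (5,9)@(11, 19): e=[-3,16,127] → .
    (7,9)@(15, 19): e=[-35,0,175] → .  [on edge]
    (4,10)@(9, 21): e=[35,0,105] → .  [on edge]
    (1,11)@(3, 23): e=[105,0,35] → .  [on edge]
  covered (18 px):
    . . . . . . . .
    . . . . . . . .
    . . . . . . . .
    . . . . . . . .
    . . . . . . . .
    . . . . . . . .
    X . . . . . . .
    X X X . . . . .
    X X X X . . . .
    X X X X X . . .
    X X X X . . . .
    X . . . . . . .
T1:
  2·area = 12
  edge (0, 14)→(12, 20): d=(12,6) right/bottom  bias=-1
  edge (12, 20)→(14, 22): d=(2,2) right/bottom  bias=-1
  edge (14, 22)→(0, 14): d=(-14,-8) top-left  bias=+0
    (0,4)@(1, 9): e=[-66,0,78] → .  [on edge]
    (1,5)@(3, 11): e=[-54,0,66] → .  [on edge]
    (2,6)@(5, 13): e=[-42,0,54] → .  [on edge]
    (3,7)@(7, 15): e=[-30,0,42] → .  [on edge]
    (4,8)@(9, 17): e=[-18,0,30] → .  [on edge]
    (4,9)@(9, 19): e=[6,4,2] → X
    (5,9)@(11, 19): e=[-6,0,18] → .  [on edge]
    (4,10)@(9, 21): e=[30,8,-26] → .
    (6,10)@(13, 21): e=[6,0,6] → .  [on edge]
    (7,11)@(15, 23): e=[18,0,-6] → .  [on edge]
  covered (1 px):
    . . . . . . . .
    . . . . . . . .
    . . . . . . . .
    . . . . . . . .
    . . . . . . . .
    . . . . . . . .
    . . . . . . . .
    . . . . . . . .
    . . . . . . . .
    . . . . X . . .
    . . . . . . . .
    . . . . . . . .
T2:
  2·area = 254  (B↔C swapped to make it positive)
  edge (0, 22)→(5, 1): d=(5,-21) top-left  bias=+0
  edge (5, 1)→(14, 14): d=(9,13) right/bottom  bias=-1
  edge (14, 14)→(0, 22): d=(-14,8) right/bottom  bias=-1
    (2,0)@(5, 1): e=[0,0,254] → .  [on edge]
    (2,1)@(5, 3): e=[10,18,226] → X
    (3,1)@(7, 3): e=[52,-8,210] → .
    (2,2)@(5, 5): e=[20,36,198] → X
    (3,2)@(7, 5): e=[62,10,182] → X
    (4,2)@(9, 5): e=[104,-16,166] → .
    (2,3)@(5, 7): e=[30,54,170] → X
    (4,3)@(9, 7): e=[114,2,138] → X
    (5,3)@(11, 7): e=[156,-24,122] → .
    (2,4)@(5, 9): e=[40,72,142] → X
    (5,4)@(11, 9): e=[166,-6,94] → .
    (1,5)@(3, 11): e=[8,116,130] → X
  covered (32 px):
    . . . . . . . .
    . . X . . . . .
    . . X X . . . .
    . . X X X . . .
    . . X X X . . .
    . X X X X X . .
    . X X X X X X .
    . X X X X X . .
    . X X X . . . .
    X X X . . . . .
    X . . . . . . .
    . . . . . . . .
T3:
  2·area = 40  (B↔C swapped to make it positive)
  edge (6, 0)→(16, 24): d=(10,24) right/bottom  bias=-1
  edge (16, 24)→(6, 4): d=(-10,-20) top-left  bias=+0
  edge (6, 4)→(6, 0): d=(0,-4) top-left  bias=+0
    (3,1)@(7, 3): e=[6,30,4] → X
    (4,1)@(9, 3): e=[-42,70,12] → .
    (3,2)@(7, 5): e=[26,10,4] → X
    (4,2)@(9, 5): e=[-22,50,12] → .
    (3,3)@(7, 7): e=[46,-10,4] → .
    (4,4)@(9, 9): e=[18,10,12] → X
    (5,4)@(11, 9): e=[-30,50,20] → .
    (4,5)@(9, 11): e=[38,-10,12] → .
    (5,6)@(11, 13): e=[10,10,20] → X
    (6,6)@(13, 13): e=[-38,50,28] → .
    (5,7)@(11, 15): e=[30,-10,20] → .
    (6,8)@(13, 17): e=[2,10,28] → X
  covered (5 px):
    . . . . . . . .
    . . . X . . . .
    . . . X . . . .
    . . . . . . . .
    . . . . X . . .
    . . . . . . . .
    . . . . . X . .
    . . . . . . . .
    . . . . . . X .
    . . . . . . . .
    . . . . . . . .
    . . . . . . . .

Z-buffer (winner per pixel, '.' = empty):
  . . . . . . . .
  . . 2 3 . . . .
  . . 2 3 . . . .
  . . 2 2 2 . . .
  . . 2 2 3 . . .
  . 2 2 2 2 2 . .
  0 2 2 2 2 3 2 .
  0 2 2 2 2 2 . .
  0 2 2 2 . . 3 .
  2 2 2 0 1 . . .
  2 0 0 0 . . . .
  0 . . . . . . .

Final: 0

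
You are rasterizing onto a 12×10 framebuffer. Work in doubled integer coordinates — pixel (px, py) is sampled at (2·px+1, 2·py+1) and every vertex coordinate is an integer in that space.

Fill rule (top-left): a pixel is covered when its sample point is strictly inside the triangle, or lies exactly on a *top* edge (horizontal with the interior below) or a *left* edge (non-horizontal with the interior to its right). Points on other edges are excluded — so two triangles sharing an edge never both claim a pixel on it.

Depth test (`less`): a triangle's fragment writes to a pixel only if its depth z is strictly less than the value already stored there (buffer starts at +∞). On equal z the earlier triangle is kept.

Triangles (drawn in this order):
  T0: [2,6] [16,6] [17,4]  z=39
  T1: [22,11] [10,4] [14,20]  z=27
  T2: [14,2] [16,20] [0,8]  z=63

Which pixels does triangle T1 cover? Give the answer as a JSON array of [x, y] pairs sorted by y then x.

T0:
  2·area = 28  (B↔C swapped to make it positive)
  edge (2, 6)→(17, 4): d=(15,-2) top-left  bias=+0
  edge (17, 4)→(16, 6): d=(-1,2) right/bottom  bias=-1
  edge (16, 6)→(2, 6): d=(-14,0) right/bottom  bias=-1
    (5,2)@(11, 5): e=[3,11,14] → #
    (6,2)@(13, 5): e=[7,7,14] → #
    (7,2)@(15, 5): e=[11,3,14] → #
    (8,2)@(17, 5): e=[15,-1,14] → ·
    (5,3)@(11, 7): e=[33,9,-14] → ·
    (6,3)@(13, 7): e=[37,5,-14] → ·
    (7,3)@(15, 7): e=[41,1,-14] → ·
  covered (3 px):
    · · · · · · · · · · · ·
    · · · · · · · · · · · ·
    · · · · · # # # · · · ·
    · · · · · · · · · · · ·
    · · · · · · · · · · · ·
    · · · · · · · · · · · ·
    · · · · · · · · · · · ·
    · · · · · · · · · · · ·
    · · · · · · · · · · · ·
    · · · · · · · · · · · ·
T1:
  2·area = 164  (B↔C swapped to make it positive)
  edge (22, 11)→(14, 20): d=(-8,9) right/bottom  bias=-1
  edge (14, 20)→(10, 4): d=(-4,-16) top-left  bias=+0
  edge (10, 4)→(22, 11): d=(12,7) right/bottom  bias=-1
    (5,2)@(11, 5): e=[147,12,5] → #
    (6,2)@(13, 5): e=[129,44,-9] → ·
    (5,3)@(11, 7): e=[131,4,29] → #
    (6,3)@(13, 7): e=[113,36,15] → #
    (7,3)@(15, 7): e=[95,68,1] → #
    (8,3)@(17, 7): e=[77,100,-13] → ·
    (5,4)@(11, 9): e=[115,-4,53] → ·
    (6,4)@(13, 9): e=[97,28,39] → #
    (8,4)@(17, 9): e=[61,92,11] → #
    (9,4)@(19, 9): e=[43,124,-3] → ·
    (6,5)@(13, 11): e=[81,20,63] → #
    (9,5)@(19, 11): e=[27,116,21] → #
  covered (20 px):
    · · · · · · · · · · · ·
    · · · · · · · · · · · ·
    · · · · · # · · · · · ·
    · · · · · # # # · · · ·
    · · · · · · # # # · · ·
    · · · · · · # # # # # ·
    · · · · · · # # # # · ·
    · · · · · · # # # · · ·
    · · · · · · · # · · · ·
    · · · · · · · · · · · ·
T2:
  2·area = 264
  edge (14, 2)→(16, 20): d=(2,18) right/bottom  bias=-1
  edge (16, 20)→(0, 8): d=(-16,-12) top-left  bias=+0
  edge (0, 8)→(14, 2): d=(14,-6) top-left  bias=+0
    (6,1)@(13, 3): e=[20,236,8] → #
    (7,1)@(15, 3): e=[-16,260,20] → ·
    (3,2)@(7, 5): e=[132,132,0] → #  [on edge]
    (4,2)@(9, 5): e=[96,156,12] → #
    (5,2)@(11, 5): e=[60,180,24] → #
    (7,2)@(15, 5): e=[-12,228,48] → ·
    (1,3)@(3, 7): e=[208,52,4] → #
    (2,3)@(5, 7): e=[172,76,16] → #
    (7,3)@(15, 7): e=[-8,196,76] → ·
    (1,4)@(3, 9): e=[212,20,32] → #
    (7,4)@(15, 9): e=[-4,164,104] → ·
    (1,5)@(3, 11): e=[216,-12,60] → ·
    (7,5)@(15, 11): e=[0,132,132] → ·  [on edge]
  covered (33 px):
    · · · · · · · · · · · ·
    · · · · · · # · · · · ·
    · · · # # # # · · · · ·
    · # # # # # # · · · · ·
    · # # # # # # · · · · ·
    · · # # # # # · · · · ·
    · · · # # # # # · · · ·
    · · · · · # # # · · · ·
    · · · · · · # # · · · ·
    · · · · · · · # · · · ·

Result: [[5,2],[5,3],[6,3],[7,3],[6,4],[7,4],[8,4],[6,5],[7,5],[8,5],[9,5],[10,5],[6,6],[7,6],[8,6],[9,6],[6,7],[7,7],[8,7],[7,8]]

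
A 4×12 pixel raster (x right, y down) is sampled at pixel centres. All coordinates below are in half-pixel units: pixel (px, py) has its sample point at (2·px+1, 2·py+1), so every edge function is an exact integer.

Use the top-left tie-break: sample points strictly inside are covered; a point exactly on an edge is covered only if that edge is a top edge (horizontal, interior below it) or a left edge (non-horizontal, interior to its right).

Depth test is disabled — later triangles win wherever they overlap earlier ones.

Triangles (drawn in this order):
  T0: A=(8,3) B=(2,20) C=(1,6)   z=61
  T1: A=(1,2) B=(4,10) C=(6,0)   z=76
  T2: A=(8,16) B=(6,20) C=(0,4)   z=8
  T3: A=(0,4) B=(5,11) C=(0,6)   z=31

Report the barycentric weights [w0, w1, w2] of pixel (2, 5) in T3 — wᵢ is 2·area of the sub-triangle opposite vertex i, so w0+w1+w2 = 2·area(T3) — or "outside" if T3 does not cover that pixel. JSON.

T0:
  2·area = 101
  edge (8, 3)→(2, 20): d=(-6,17) right/bottom  bias=-1
  edge (2, 20)→(1, 6): d=(-1,-14) top-left  bias=+0
  edge (1, 6)→(8, 3): d=(7,-3) top-left  bias=+0
    (2,2)@(5, 5): e=[39,57,5] → #
    (3,2)@(7, 5): e=[5,85,11] → #
    (1,3)@(3, 7): e=[61,27,13] → #
    (3,3)@(7, 7): e=[-7,83,25] → ·
    (1,4)@(3, 9): e=[49,25,27] → #
    (3,4)@(7, 9): e=[-19,81,39] → ·
    (1,5)@(3, 11): e=[37,23,41] → #
    (3,5)@(7, 11): e=[-31,79,53] → ·
    (1,6)@(3, 13): e=[25,21,55] → #
    (2,6)@(5, 13): e=[-9,49,61] → ·
    (1,7)@(3, 15): e=[13,19,69] → #
    (2,7)@(5, 15): e=[-21,47,75] → ·
  covered (11 px):
    · · · ·
    · · · ·
    · · # #
    · # # ·
    · # # ·
    · # # ·
    · # · ·
    · # · ·
    · # · ·
    · · · ·
    · · · ·
    · · · ·
T1:
  2·area = 46  (B↔C swapped to make it positive)
  edge (1, 2)→(6, 0): d=(5,-2) top-left  bias=+0
  edge (6, 0)→(4, 10): d=(-2,10) right/bottom  bias=-1
  edge (4, 10)→(1, 2): d=(-3,-8) top-left  bias=+0
    (2,0)@(5, 1): e=[3,8,35] → #
    (3,0)@(7, 1): e=[7,-12,51] → ·
    (1,1)@(3, 3): e=[9,24,13] → #
    (3,1)@(7, 3): e=[17,-16,45] → ·
    (1,2)@(3, 5): e=[19,20,7] → #
    (2,2)@(5, 5): e=[23,0,23] → ·  [on edge]
    (1,3)@(3, 7): e=[29,16,1] → #
    (2,3)@(5, 7): e=[33,-4,17] → ·
    (1,4)@(3, 9): e=[39,12,-5] → ·
    (1,7)@(3, 15): e=[69,0,-23] → ·  [on edge]
  covered (5 px):
    · · # ·
    · # # ·
    · # · ·
    · # · ·
    · · · ·
    · · · ·
    · · · ·
    · · · ·
    · · · ·
    · · · ·
    · · · ·
    · · · ·
T2:
  2·area = 56
  edge (8, 16)→(6, 20): d=(-2,4) right/bottom  bias=-1
  edge (6, 20)→(0, 4): d=(-6,-16) top-left  bias=+0
  edge (0, 4)→(8, 16): d=(8,12) right/bottom  bias=-1
    (1,4)@(3, 9): e=[34,18,4] → #
    (2,4)@(5, 9): e=[26,50,-20] → ·
    (1,5)@(3, 11): e=[30,6,20] → #
    (2,5)@(5, 11): e=[22,38,-4] → ·
    (1,6)@(3, 13): e=[26,-6,36] → ·
    (2,6)@(5, 13): e=[18,26,12] → #
    (3,6)@(7, 13): e=[10,58,-12] → ·
    (2,7)@(5, 15): e=[14,14,28] → #
    (3,7)@(7, 15): e=[6,46,4] → #
    (2,8)@(5, 17): e=[10,2,44] → #
    (2,9)@(5, 19): e=[6,-10,60] → ·
    (3,9)@(7, 19): e=[-2,22,36] → ·
  covered (7 px):
    · · · ·
    · · · ·
    · · · ·
    · · · ·
    · # · ·
    · # · ·
    · · # ·
    · · # #
    · · # #
    · · · ·
    · · · ·
    · · · ·
T3:
  2·area = 10
  edge (0, 4)→(5, 11): d=(5,7) right/bottom  bias=-1
  edge (5, 11)→(0, 6): d=(-5,-5) top-left  bias=+0
  edge (0, 6)→(0, 4): d=(0,-2) top-left  bias=+0
    (0,3)@(1, 7): e=[8,0,2] → #  [on edge]
    (1,3)@(3, 7): e=[-6,10,6] → ·
    (0,4)@(1, 9): e=[18,-10,2] → ·
    (1,4)@(3, 9): e=[4,0,6] → #  [on edge]
    (2,4)@(5, 9): e=[-10,10,10] → ·
    (1,5)@(3, 11): e=[14,-10,6] → ·
    (2,5)@(5, 11): e=[0,0,10] → ·  [on edge]
    (3,6)@(7, 13): e=[-4,0,14] → ·  [on edge]
  covered (2 px):
    · · · ·
    · · · ·
    · · · ·
    # · · ·
    · # · ·
    · · · ·
    · · · ·
    · · · ·
    · · · ·
    · · · ·
    · · · ·
    · · · ·

Result: "outside"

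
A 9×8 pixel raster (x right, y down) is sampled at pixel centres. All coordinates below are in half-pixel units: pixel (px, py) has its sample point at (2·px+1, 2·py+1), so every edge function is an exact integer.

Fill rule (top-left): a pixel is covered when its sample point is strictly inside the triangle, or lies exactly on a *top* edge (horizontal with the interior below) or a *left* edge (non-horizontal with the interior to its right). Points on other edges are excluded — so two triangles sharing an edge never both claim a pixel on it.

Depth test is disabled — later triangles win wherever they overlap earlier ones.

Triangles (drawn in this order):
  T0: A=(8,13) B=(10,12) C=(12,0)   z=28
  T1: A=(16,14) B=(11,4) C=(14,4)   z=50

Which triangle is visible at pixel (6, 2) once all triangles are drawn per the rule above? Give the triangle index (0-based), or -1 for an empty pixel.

T0:
  2·area = 22  (B↔C swapped to make it positive)
  edge (8, 13)→(12, 0): d=(4,-13) top-left  bias=+0
  edge (12, 0)→(10, 12): d=(-2,12) right/bottom  bias=-1
  edge (10, 12)→(8, 13): d=(-2,1) right/bottom  bias=-1
    (5,2)@(11, 5): e=[7,2,13] → #
    (6,2)@(13, 5): e=[33,-22,11] → ·
    (5,3)@(11, 7): e=[15,-2,9] → ·
    (4,5)@(9, 11): e=[5,14,3] → #
    (5,5)@(11, 11): e=[31,-10,1] → ·
    (4,6)@(9, 13): e=[13,10,-1] → ·
  covered (2 px):
    · · · · · · · · ·
    · · · · · · · · ·
    · · · · · # · · ·
    · · · · · · · · ·
    · · · · · · · · ·
    · · · · # · · · ·
    · · · · · · · · ·
    · · · · · · · · ·
T1:
  2·area = 30
  edge (16, 14)→(11, 4): d=(-5,-10) top-left  bias=+0
  edge (11, 4)→(14, 4): d=(3,0) top-left  bias=+0
  edge (14, 4)→(16, 14): d=(2,10) right/bottom  bias=-1
    (6,2)@(13, 5): e=[15,3,12] → #
    (7,2)@(15, 5): e=[35,3,-8] → ·
    (6,3)@(13, 7): e=[5,9,16] → #
    (7,3)@(15, 7): e=[25,9,-4] → ·
    (6,4)@(13, 9): e=[-5,15,20] → ·
    (7,4)@(15, 9): e=[15,15,0] → ·  [on edge]
    (7,5)@(15, 11): e=[5,21,4] → #
    (8,5)@(17, 11): e=[25,21,-16] → ·
    (7,6)@(15, 13): e=[-5,27,8] → ·
  covered (3 px):
    · · · · · · · · ·
    · · · · · · · · ·
    · · · · · · # · ·
    · · · · · · # · ·
    · · · · · · · · ·
    · · · · · · · # ·
    · · · · · · · · ·
    · · · · · · · · ·

Z-buffer (winner per pixel, '.' = empty):
  . . . . . . . . .
  . . . . . . . . .
  . . . . . 0 1 . .
  . . . . . . 1 . .
  . . . . . . . . .
  . . . . 0 . . 1 .
  . . . . . . . . .
  . . . . . . . . .

Final: 1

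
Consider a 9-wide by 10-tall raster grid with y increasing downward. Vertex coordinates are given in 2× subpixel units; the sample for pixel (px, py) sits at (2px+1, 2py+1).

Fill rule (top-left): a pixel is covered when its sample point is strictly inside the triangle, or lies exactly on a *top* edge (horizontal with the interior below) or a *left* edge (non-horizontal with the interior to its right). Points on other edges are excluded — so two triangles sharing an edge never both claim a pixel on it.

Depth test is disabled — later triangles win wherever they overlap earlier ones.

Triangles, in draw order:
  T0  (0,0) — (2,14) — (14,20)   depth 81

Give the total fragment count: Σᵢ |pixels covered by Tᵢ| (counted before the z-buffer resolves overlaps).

T0:
  2·area = 156  (B↔C swapped to make it positive)
  edge (0, 0)→(14, 20): d=(14,20) right/bottom  bias=-1
  edge (14, 20)→(2, 14): d=(-12,-6) top-left  bias=+0
  edge (2, 14)→(0, 0): d=(-2,-14) top-left  bias=+0
    (0,1)@(1, 3): e=[22,126,8] → #
    (1,1)@(3, 3): e=[-18,138,36] → ·
    (0,2)@(1, 5): e=[50,102,4] → #
    (1,2)@(3, 5): e=[10,114,32] → #
    (2,2)@(5, 5): e=[-30,126,60] → ·
    (0,3)@(1, 7): e=[78,78,0] → #  [on edge]
    (2,3)@(5, 7): e=[-2,102,56] → ·
    (0,4)@(1, 9): e=[106,54,-4] → ·
    (1,4)@(3, 9): e=[66,66,24] → #
    (2,4)@(5, 9): e=[26,78,52] → #
    (3,4)@(7, 9): e=[-14,90,80] → ·
    (1,5)@(3, 11): e=[94,42,20] → #
  covered (20 px):
    · · · · · · · · ·
    # · · · · · · · ·
    # # · · · · · · ·
    # # · · · · · · ·
    · # # · · · · · ·
    · # # # · · · · ·
    · # # # # · · · ·
    · · # # # · · · ·
    · · · · # # · · ·
    · · · · · · # · ·

Answer: 20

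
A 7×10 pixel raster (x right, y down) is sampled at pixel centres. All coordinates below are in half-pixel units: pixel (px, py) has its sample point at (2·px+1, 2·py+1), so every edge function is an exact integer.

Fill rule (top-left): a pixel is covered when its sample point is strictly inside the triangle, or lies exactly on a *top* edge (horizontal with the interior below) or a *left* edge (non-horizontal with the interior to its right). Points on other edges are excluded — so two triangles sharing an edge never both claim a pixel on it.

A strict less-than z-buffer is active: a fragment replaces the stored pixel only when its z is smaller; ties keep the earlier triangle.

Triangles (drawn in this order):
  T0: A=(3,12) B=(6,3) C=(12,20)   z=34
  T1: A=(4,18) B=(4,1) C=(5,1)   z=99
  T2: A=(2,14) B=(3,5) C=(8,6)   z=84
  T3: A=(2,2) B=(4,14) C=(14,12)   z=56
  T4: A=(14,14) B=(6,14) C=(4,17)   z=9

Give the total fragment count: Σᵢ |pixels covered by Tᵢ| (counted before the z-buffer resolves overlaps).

T0:
  2·area = 105
  edge (3, 12)→(6, 3): d=(3,-9) top-left  bias=+0
  edge (6, 3)→(12, 20): d=(6,17) right/bottom  bias=-1
  edge (12, 20)→(3, 12): d=(-9,-8) top-left  bias=+0
    (2,3)@(5, 7): e=[3,41,61] → X
    (3,3)@(7, 7): e=[21,7,77] → X
    (4,3)@(9, 7): e=[39,-27,93] → .
    (2,4)@(5, 9): e=[9,53,43] → X
    (4,4)@(9, 9): e=[45,-15,75] → .
    (2,5)@(5, 11): e=[15,65,25] → X
    (4,5)@(9, 11): e=[51,-3,57] → .
    (2,6)@(5, 13): e=[21,77,7] → X
    (4,6)@(9, 13): e=[57,9,39] → X
    (5,6)@(11, 13): e=[75,-25,55] → .
    (2,7)@(5, 15): e=[27,89,-11] → .
    (3,7)@(7, 15): e=[45,55,5] → X
  covered (13 px):
    . . . . . . .
    . . . . . . .
    . . . . . . .
    . . X X . . .
    . . X X . . .
    . . X X . . .
    . . X X X . .
    . . . X X . .
    . . . . X . .
    . . . . . X .
T1:
  2·area = 17
  edge (4, 18)→(4, 1): d=(0,-17) top-left  bias=+0
  edge (4, 1)→(5, 1): d=(1,0) top-left  bias=+0
  edge (5, 1)→(4, 18): d=(-1,17) right/bottom  bias=-1
    (0,0)@(1, 1): e=[-51,0,68] → .  [on edge]
    (1,0)@(3, 1): e=[-17,0,34] → .  [on edge]
    (2,0)@(5, 1): e=[17,0,0] → .  [on edge]
    (3,0)@(7, 1): e=[51,0,-34] → .  [on edge]
    (4,0)@(9, 1): e=[85,0,-68] → .  [on edge]
    (5,0)@(11, 1): e=[119,0,-102] → .  [on edge]
    (6,0)@(13, 1): e=[153,0,-136] → .  [on edge]
  covered (0 px):
    . . . . . . .
    . . . . . . .
    . . . . . . .
    . . . . . . .
    . . . . . . .
    . . . . . . .
    . . . . . . .
    . . . . . . .
    . . . . . . .
    . . . . . . .
T2:
  2·area = 46
  edge (2, 14)→(3, 5): d=(1,-9) top-left  bias=+0
  edge (3, 5)→(8, 6): d=(5,1) right/bottom  bias=-1
  edge (8, 6)→(2, 14): d=(-6,8) right/bottom  bias=-1
    (1,2)@(3, 5): e=[0,0,46] → .  [on edge]
    (1,3)@(3, 7): e=[2,10,34] → X
    (2,3)@(5, 7): e=[20,8,18] → X
    (3,3)@(7, 7): e=[38,6,2] → X
    (4,3)@(9, 7): e=[56,4,-14] → .
    (6,3)@(13, 7): e=[92,0,-46] → .  [on edge]
    (1,4)@(3, 9): e=[4,20,22] → X
    (3,4)@(7, 9): e=[40,16,-10] → .
    (1,5)@(3, 11): e=[6,30,10] → X
    (2,5)@(5, 11): e=[24,28,-6] → .
    (1,6)@(3, 13): e=[8,40,-2] → .
  covered (6 px):
    . . . . . . .
    . . . . . . .
    . . . . . . .
    . X X X . . .
    . X X . . . .
    . X . . . . .
    . . . . . . .
    . . . . . . .
    . . . . . . .
    . . . . . . .
T3:
  2·area = 124  (B↔C swapped to make it positive)
  edge (2, 2)→(14, 12): d=(12,10) right/bottom  bias=-1
  edge (14, 12)→(4, 14): d=(-10,2) right/bottom  bias=-1
  edge (4, 14)→(2, 2): d=(-2,-12) top-left  bias=+0
    (1,1)@(3, 3): e=[2,112,10] → X
    (2,1)@(5, 3): e=[-18,108,34] → .
    (1,2)@(3, 5): e=[26,92,6] → X
    (2,2)@(5, 5): e=[6,88,30] → X
    (3,2)@(7, 5): e=[-14,84,54] → .
    (1,3)@(3, 7): e=[50,72,2] → X
    (3,3)@(7, 7): e=[10,64,50] → X
    (4,3)@(9, 7): e=[-10,60,74] → .
    (1,4)@(3, 9): e=[74,52,-2] → .
    (2,4)@(5, 9): e=[54,48,22] → X
    (4,4)@(9, 9): e=[14,40,70] → X
    (5,4)@(11, 9): e=[-6,36,94] → .
    (4,6)@(9, 13): e=[62,0,62] → .  [on edge]
  covered (15 px):
    . . . . . . .
    . X . . . . .
    . X X . . . .
    . X X X . . .
    . . X X X . .
    . . X X X X .
    . . X X . . .
    . . . . . . .
    . . . . . . .
    . . . . . . .
T4:
  2·area = 24  (B↔C swapped to make it positive)
  edge (14, 14)→(4, 17): d=(-10,3) right/bottom  bias=-1
  edge (4, 17)→(6, 14): d=(2,-3) top-left  bias=+0
  edge (6, 14)→(14, 14): d=(8,0) top-left  bias=+0
    (3,7)@(7, 15): e=[11,5,8] → X
    (4,7)@(9, 15): e=[5,11,8] → X
    (5,7)@(11, 15): e=[-1,17,8] → .
    (3,8)@(7, 17): e=[-9,9,24] → .
    (4,8)@(9, 17): e=[-15,15,24] → .
  covered (2 px):
    . . . . . . .
    . . . . . . .
    . . . . . . .
    . . . . . . .
    . . . . . . .
    . . . . . . .
    . . . . . . .
    . . . X X . .
    . . . . . . .
    . . . . . . .

Answer: 36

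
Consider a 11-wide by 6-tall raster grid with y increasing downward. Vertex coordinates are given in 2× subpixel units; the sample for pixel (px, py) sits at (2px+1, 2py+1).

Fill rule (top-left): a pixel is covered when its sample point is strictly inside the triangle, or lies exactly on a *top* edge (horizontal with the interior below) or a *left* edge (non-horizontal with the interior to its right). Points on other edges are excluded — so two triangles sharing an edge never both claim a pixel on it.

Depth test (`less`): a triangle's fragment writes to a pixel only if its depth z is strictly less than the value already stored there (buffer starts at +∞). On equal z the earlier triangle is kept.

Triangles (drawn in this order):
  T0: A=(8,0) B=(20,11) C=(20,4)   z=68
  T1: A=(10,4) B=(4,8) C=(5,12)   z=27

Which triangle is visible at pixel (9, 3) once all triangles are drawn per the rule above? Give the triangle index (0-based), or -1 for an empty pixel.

T0:
  2·area = 84  (B↔C swapped to make it positive)
  edge (8, 0)→(20, 4): d=(12,4) right/bottom  bias=-1
  edge (20, 4)→(20, 11): d=(0,7) right/bottom  bias=-1
  edge (20, 11)→(8, 0): d=(-12,-11) top-left  bias=+0
    (5,0)@(11, 1): e=[0,63,21] → ·  [on edge]
    (6,1)@(13, 3): e=[16,49,19] → #
    (7,1)@(15, 3): e=[8,35,41] → #
    (8,1)@(17, 3): e=[0,21,63] → ·  [on edge]
    (6,2)@(13, 5): e=[40,49,-5] → ·
    (7,2)@(15, 5): e=[32,35,17] → #
    (8,2)@(17, 5): e=[24,21,39] → #
    (9,2)@(19, 5): e=[16,7,61] → #
    (10,2)@(21, 5): e=[8,-7,83] → ·
    (7,3)@(15, 7): e=[56,35,-7] → ·
    (8,3)@(17, 7): e=[48,21,15] → #
    (10,3)@(21, 7): e=[32,-7,59] → ·
  covered (8 px):
    · · · · · · · · · · ·
    · · · · · · # # · · ·
    · · · · · · · # # # ·
    · · · · · · · · # # ·
    · · · · · · · · · # ·
    · · · · · · · · · · ·
T1:
  2·area = 28  (B↔C swapped to make it positive)
  edge (10, 4)→(5, 12): d=(-5,8) right/bottom  bias=-1
  edge (5, 12)→(4, 8): d=(-1,-4) top-left  bias=+0
  edge (4, 8)→(10, 4): d=(6,-4) top-left  bias=+0
    (4,2)@(9, 5): e=[3,23,2] → #
    (5,2)@(11, 5): e=[-13,31,10] → ·
    (3,3)@(7, 7): e=[9,13,6] → #
    (4,3)@(9, 7): e=[-7,21,14] → ·
    (2,4)@(5, 9): e=[15,3,10] → #
    (3,4)@(7, 9): e=[-1,11,18] → ·
    (2,5)@(5, 11): e=[5,1,22] → #
    (3,5)@(7, 11): e=[-11,9,30] → ·
  covered (4 px):
    · · · · · · · · · · ·
    · · · · · · · · · · ·
    · · · · # · · · · · ·
    · · · # · · · · · · ·
    · · # · · · · · · · ·
    · · # · · · · · · · ·

Z-buffer (winner per pixel, '.' = empty):
  . . . . . . . . . . .
  . . . . . . 0 0 . . .
  . . . . 1 . . 0 0 0 .
  . . . 1 . . . . 0 0 .
  . . 1 . . . . . . 0 .
  . . 1 . . . . . . . .

Final: 0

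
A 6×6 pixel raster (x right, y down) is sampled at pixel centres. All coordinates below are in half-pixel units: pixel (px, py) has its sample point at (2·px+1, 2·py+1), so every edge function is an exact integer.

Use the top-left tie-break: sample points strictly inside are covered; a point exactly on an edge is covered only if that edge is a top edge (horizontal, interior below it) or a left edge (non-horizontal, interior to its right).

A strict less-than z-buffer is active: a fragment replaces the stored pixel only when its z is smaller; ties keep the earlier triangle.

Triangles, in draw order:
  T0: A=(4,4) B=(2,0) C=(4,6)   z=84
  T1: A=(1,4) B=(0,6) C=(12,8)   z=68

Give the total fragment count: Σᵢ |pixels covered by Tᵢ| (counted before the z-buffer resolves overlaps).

T0:
  2·area = 4  (B↔C swapped to make it positive)
  edge (4, 4)→(4, 6): d=(0,2) right/bottom  bias=-1
  edge (4, 6)→(2, 0): d=(-2,-6) top-left  bias=+0
  edge (2, 0)→(4, 4): d=(2,4) right/bottom  bias=-1
    (1,1)@(3, 3): e=[2,0,2] → X  [on edge]
    (2,1)@(5, 3): e=[-2,12,-6] → .
    (1,2)@(3, 5): e=[2,-4,6] → .
    (2,4)@(5, 9): e=[-2,0,6] → .  [on edge]
  covered (1 px):
    . . . . . .
    . X . . . .
    . . . . . .
    . . . . . .
    . . . . . .
    . . . . . .
T1:
  2·area = 26  (B↔C swapped to make it positive)
  edge (1, 4)→(12, 8): d=(11,4) right/bottom  bias=-1
  edge (12, 8)→(0, 6): d=(-12,-2) top-left  bias=+0
  edge (0, 6)→(1, 4): d=(1,-2) top-left  bias=+0
    (0,2)@(1, 5): e=[11,14,1] → X
    (1,2)@(3, 5): e=[3,18,5] → X
    (2,2)@(5, 5): e=[-5,22,9] → .
    (0,3)@(1, 7): e=[33,-10,3] → .
    (1,3)@(3, 7): e=[25,-6,7] → .
    (3,3)@(7, 7): e=[9,2,15] → X
    (4,3)@(9, 7): e=[1,6,19] → X
    (5,3)@(11, 7): e=[-7,10,23] → .
    (3,4)@(7, 9): e=[31,-22,17] → .
    (4,4)@(9, 9): e=[23,-18,21] → .
  covered (4 px):
    . . . . . .
    . . . . . .
    X X . . . .
    . . . X X .
    . . . . . .
    . . . . . .

Answer: 5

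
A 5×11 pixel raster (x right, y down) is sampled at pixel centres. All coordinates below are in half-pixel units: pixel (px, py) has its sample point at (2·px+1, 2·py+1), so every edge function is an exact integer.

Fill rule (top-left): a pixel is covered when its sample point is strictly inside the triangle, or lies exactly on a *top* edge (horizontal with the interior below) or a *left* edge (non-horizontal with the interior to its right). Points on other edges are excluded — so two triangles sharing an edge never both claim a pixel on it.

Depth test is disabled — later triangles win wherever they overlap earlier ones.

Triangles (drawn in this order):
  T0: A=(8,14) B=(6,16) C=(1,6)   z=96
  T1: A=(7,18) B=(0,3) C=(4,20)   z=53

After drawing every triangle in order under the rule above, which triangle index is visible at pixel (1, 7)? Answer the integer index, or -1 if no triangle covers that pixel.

T0:
  2·area = 30
  edge (8, 14)→(6, 16): d=(-2,2) right/bottom  bias=-1
  edge (6, 16)→(1, 6): d=(-5,-10) top-left  bias=+0
  edge (1, 6)→(8, 14): d=(7,8) right/bottom  bias=-1
    (1,4)@(3, 9): e=[20,5,5] → █
    (2,4)@(5, 9): e=[16,25,-11] → ·
    (1,5)@(3, 11): e=[16,-5,19] → ·
    (2,5)@(5, 11): e=[12,15,3] → █
    (3,5)@(7, 11): e=[8,35,-13] → ·
    (2,6)@(5, 13): e=[8,5,17] → █
    (3,6)@(7, 13): e=[4,25,1] → █
    (4,6)@(9, 13): e=[0,45,-15] → ·  [on edge]
    (2,7)@(5, 15): e=[4,-5,31] → ·
    (3,7)@(7, 15): e=[0,15,15] → ·  [on edge]
    (2,8)@(5, 17): e=[0,-15,45] → ·  [on edge]
    (1,9)@(3, 19): e=[0,-45,75] → ·  [on edge]
    (0,10)@(1, 21): e=[0,-75,105] → ·  [on edge]
  covered (4 px):
    · · · · ·
    · · · · ·
    · · · · ·
    · · · · ·
    · █ · · ·
    · · █ · ·
    · · █ █ ·
    · · · · ·
    · · · · ·
    · · · · ·
    · · · · ·
T1:
  2·area = 59  (B↔C swapped to make it positive)
  edge (7, 18)→(4, 20): d=(-3,2) right/bottom  bias=-1
  edge (4, 20)→(0, 3): d=(-4,-17) top-left  bias=+0
  edge (0, 3)→(7, 18): d=(7,15) right/bottom  bias=-1
    (0,3)@(1, 7): e=[45,1,13] → █
    (1,3)@(3, 7): e=[41,35,-17] → ·
    (0,4)@(1, 9): e=[39,-7,27] → ·
    (1,5)@(3, 11): e=[29,19,11] → █
    (2,5)@(5, 11): e=[25,53,-19] → ·
    (1,6)@(3, 13): e=[23,11,25] → █
    (2,6)@(5, 13): e=[19,45,-5] → ·
    (1,7)@(3, 15): e=[17,3,39] → █
    (2,7)@(5, 15): e=[13,37,9] → █
    (3,7)@(7, 15): e=[9,71,-21] → ·
    (1,8)@(3, 17): e=[11,-5,53] → ·
    (2,8)@(5, 17): e=[7,29,23] → █
  covered (7 px):
    · · · · ·
    · · · · ·
    · · · · ·
    █ · · · ·
    · · · · ·
    · █ · · ·
    · █ · · ·
    · █ █ · ·
    · · █ · ·
    · · █ · ·
    · · · · ·

Z-buffer (winner per pixel, '.' = empty):
  . . . . .
  . . . . .
  . . . . .
  1 . . . .
  . 0 . . .
  . 1 0 . .
  . 1 0 0 .
  . 1 1 . .
  . . 1 . .
  . . 1 . .
  . . . . .

Final: 1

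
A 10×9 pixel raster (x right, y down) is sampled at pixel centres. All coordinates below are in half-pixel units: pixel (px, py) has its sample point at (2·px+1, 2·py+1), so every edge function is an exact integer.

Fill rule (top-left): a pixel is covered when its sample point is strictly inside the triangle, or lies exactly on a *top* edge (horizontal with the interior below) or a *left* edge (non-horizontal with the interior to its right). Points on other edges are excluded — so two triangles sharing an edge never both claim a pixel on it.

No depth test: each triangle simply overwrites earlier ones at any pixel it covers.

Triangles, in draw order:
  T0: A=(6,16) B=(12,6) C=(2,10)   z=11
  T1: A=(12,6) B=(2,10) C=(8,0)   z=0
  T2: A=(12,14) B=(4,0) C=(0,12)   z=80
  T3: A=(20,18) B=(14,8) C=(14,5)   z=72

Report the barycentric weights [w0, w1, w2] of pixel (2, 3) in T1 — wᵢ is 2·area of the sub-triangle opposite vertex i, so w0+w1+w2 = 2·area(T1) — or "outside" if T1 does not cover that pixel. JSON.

T0:
  2·area = 76  (B↔C swapped to make it positive)
  edge (6, 16)→(2, 10): d=(-4,-6) top-left  bias=+0
  edge (2, 10)→(12, 6): d=(10,-4) top-left  bias=+0
  edge (12, 6)→(6, 16): d=(-6,10) right/bottom  bias=-1
    (7,0)@(15, 1): e=[114,-38,0] → .  [on edge]
    (5,3)@(11, 7): e=[66,6,4] → X
    (6,3)@(13, 7): e=[78,14,-16] → .
    (2,4)@(5, 9): e=[22,2,52] → X
    (3,4)@(7, 9): e=[34,10,32] → X
    (4,4)@(9, 9): e=[46,18,12] → X
    (5,4)@(11, 9): e=[58,26,-8] → .
    (1,5)@(3, 11): e=[2,14,60] → X
    (4,5)@(9, 11): e=[38,38,0] → .  [on edge]
    (1,6)@(3, 13): e=[-6,34,48] → .
    (2,6)@(5, 13): e=[6,42,28] → X
    (4,6)@(9, 13): e=[30,58,-12] → .
  covered (9 px):
    . . . . . . . . . .
    . . . . . . . . . .
    . . . . . . . . . .
    . . . . . X . . . .
    . . X X X . . . . .
    . X X X . . . . . .
    . . X X . . . . . .
    . . . . . . . . . .
    . . . . . . . . . .
T1:
  2·area = 76
  edge (12, 6)→(2, 10): d=(-10,4) right/bottom  bias=-1
  edge (2, 10)→(8, 0): d=(6,-10) top-left  bias=+0
  edge (8, 0)→(12, 6): d=(4,6) right/bottom  bias=-1
    (3,1)@(7, 3): e=[50,8,18] → X
    (4,1)@(9, 3): e=[42,28,6] → X
    (5,1)@(11, 3): e=[34,48,-6] → .
    (2,2)@(5, 5): e=[38,0,38] → X  [on edge]
    (5,2)@(11, 5): e=[14,60,2] → X
    (6,2)@(13, 5): e=[6,80,-10] → .
    (2,3)@(5, 7): e=[18,12,46] → X
    (5,3)@(11, 7): e=[-6,72,10] → .
    (1,4)@(3, 9): e=[6,4,66] → X
    (2,4)@(5, 9): e=[-2,24,54] → .
    (3,4)@(7, 9): e=[-10,44,42] → .
    (4,4)@(9, 9): e=[-18,64,30] → .
  covered (10 px):
    . . . . . . . . . .
    . . . X X . . . . .
    . . X X X X . . . .
    . . X X X . . . . .
    . X . . . . . . . .
    . . . . . . . . . .
    . . . . . . . . . .
    . . . . . . . . . .
    . . . . . . . . . .
T2:
  2·area = 152  (B↔C swapped to make it positive)
  edge (12, 14)→(0, 12): d=(-12,-2) top-left  bias=+0
  edge (0, 12)→(4, 0): d=(4,-12) top-left  bias=+0
  edge (4, 0)→(12, 14): d=(8,14) right/bottom  bias=-1
    (1,1)@(3, 3): e=[114,0,38] → X  [on edge]
    (2,1)@(5, 3): e=[118,24,10] → X
    (3,1)@(7, 3): e=[122,48,-18] → .
    (1,2)@(3, 5): e=[90,8,54] → X
    (3,2)@(7, 5): e=[98,56,-2] → .
    (1,3)@(3, 7): e=[66,16,70] → X
    (3,3)@(7, 7): e=[74,64,14] → X
    (4,3)@(9, 7): e=[78,88,-14] → .
    (0,4)@(1, 9): e=[38,0,114] → X  [on edge]
    (4,4)@(9, 9): e=[54,96,2] → X
    (5,4)@(11, 9): e=[58,120,-26] → .
    (0,5)@(1, 11): e=[14,8,130] → X
  covered (20 px):
    . . . . . . . . . .
    . X X . . . . . . .
    . X X . . . . . . .
    . X X X . . . . . .
    X X X X X . . . . .
    X X X X X . . . . .
    . . . X X X . . . .
    . . . . . . . . . .
    . . . . . . . . . .
T3:
  2·area = 18
  edge (20, 18)→(14, 8): d=(-6,-10) top-left  bias=+0
  edge (14, 8)→(14, 5): d=(0,-3) top-left  bias=+0
  edge (14, 5)→(20, 18): d=(6,13) right/bottom  bias=-1
    (5,1)@(11, 3): e=[0,-9,27] → .  [on edge]
    (7,4)@(15, 9): e=[4,3,11] → X
    (8,4)@(17, 9): e=[24,9,-15] → .
    (7,5)@(15, 11): e=[-8,3,23] → .
    (8,6)@(17, 13): e=[0,9,9] → X  [on edge]
    (9,6)@(19, 13): e=[20,15,-17] → .
    (8,7)@(17, 15): e=[-12,9,21] → .
  covered (2 px):
    . . . . . . . . . .
    . . . . . . . . . .
    . . . . . . . . . .
    . . . . . . . . . .
    . . . . . . . X . .
    . . . . . . . . . .
    . . . . . . . . X .
    . . . . . . . . . .
    . . . . . . . . . .

Final: [12,46,18]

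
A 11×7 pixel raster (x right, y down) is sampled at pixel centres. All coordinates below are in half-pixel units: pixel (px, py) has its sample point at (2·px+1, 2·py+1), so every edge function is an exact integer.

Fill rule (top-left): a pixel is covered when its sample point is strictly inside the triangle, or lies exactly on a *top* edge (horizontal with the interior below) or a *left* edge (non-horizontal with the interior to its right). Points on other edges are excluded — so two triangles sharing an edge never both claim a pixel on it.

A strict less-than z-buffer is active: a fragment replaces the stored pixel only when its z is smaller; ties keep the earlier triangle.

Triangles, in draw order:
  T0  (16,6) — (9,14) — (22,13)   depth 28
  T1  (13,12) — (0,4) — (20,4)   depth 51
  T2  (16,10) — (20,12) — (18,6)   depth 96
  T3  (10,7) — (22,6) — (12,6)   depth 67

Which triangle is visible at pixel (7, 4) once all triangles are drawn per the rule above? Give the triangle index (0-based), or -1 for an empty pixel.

T0:
  2·area = 97  (B↔C swapped to make it positive)
  edge (16, 6)→(22, 13): d=(6,7) right/bottom  bias=-1
  edge (22, 13)→(9, 14): d=(-13,1) right/bottom  bias=-1
  edge (9, 14)→(16, 6): d=(7,-8) top-left  bias=+0
    (7,4)@(15, 9): e=[25,59,13] → #
    (8,4)@(17, 9): e=[11,57,29] → #
    (9,4)@(19, 9): e=[-3,55,45] → ·
    (6,5)@(13, 11): e=[51,35,11] → #
    (9,5)@(19, 11): e=[9,29,59] → #
    (10,5)@(21, 11): e=[-5,27,75] → ·
    (5,6)@(11, 13): e=[77,11,9] → #
    (10,6)@(21, 13): e=[7,1,89] → #
  covered (12 px):
    · · · · · · · · · · ·
    · · · · · · · · · · ·
    · · · · · · · · · · ·
    · · · · · · · · · · ·
    · · · · · · · # # · ·
    · · · · · · # # # # ·
    · · · · · # # # # # #
T1:
  2·area = 160
  edge (13, 12)→(0, 4): d=(-13,-8) top-left  bias=+0
  edge (0, 4)→(20, 4): d=(20,0) top-left  bias=+0
  edge (20, 4)→(13, 12): d=(-7,8) right/bottom  bias=-1
    (1,2)@(3, 5): e=[11,20,129] → #
    (2,2)@(5, 5): e=[27,20,113] → #
    (3,2)@(7, 5): e=[43,20,97] → #
    (4,2)@(9, 5): e=[59,20,81] → #
    (5,2)@(11, 5): e=[75,20,65] → #
    (6,2)@(13, 5): e=[91,20,49] → #
    (7,2)@(15, 5): e=[107,20,33] → #
    (8,2)@(17, 5): e=[123,20,17] → #
    (9,2)@(19, 5): e=[139,20,1] → #
    (10,2)@(21, 5): e=[155,20,-15] → ·
    (1,3)@(3, 7): e=[-15,60,115] → ·
    (2,3)@(5, 7): e=[1,60,99] → #
  covered (21 px):
    · · · · · · · · · · ·
    · · · · · · · · · · ·
    · # # # # # # # # # ·
    · · # # # # # # # · ·
    · · · · # # # # · · ·
    · · · · · · # · · · ·
    · · · · · · · · · · ·
T2:
  2·area = 20  (B↔C swapped to make it positive)
  edge (16, 10)→(18, 6): d=(2,-4) top-left  bias=+0
  edge (18, 6)→(20, 12): d=(2,6) right/bottom  bias=-1
  edge (20, 12)→(16, 10): d=(-4,-2) top-left  bias=+0
    (8,1)@(17, 3): e=[-10,0,30] → ·  [on edge]
    (8,4)@(17, 9): e=[2,12,6] → #
    (9,4)@(19, 9): e=[10,0,10] → ·  [on edge]
    (8,5)@(17, 11): e=[6,16,-2] → ·
    (9,5)@(19, 11): e=[14,4,2] → #
    (10,5)@(21, 11): e=[22,-8,6] → ·
    (9,6)@(19, 13): e=[18,8,-6] → ·
  covered (2 px):
    · · · · · · · · · · ·
    · · · · · · · · · · ·
    · · · · · · · · · · ·
    · · · · · · · · · · ·
    · · · · · · · · # · ·
    · · · · · · · · · # ·
    · · · · · · · · · · ·
T3:
  2·area = 10  (B↔C swapped to make it positive)
  edge (10, 7)→(12, 6): d=(2,-1) top-left  bias=+0
  edge (12, 6)→(22, 6): d=(10,0) top-left  bias=+0
  edge (22, 6)→(10, 7): d=(-12,1) right/bottom  bias=-1
  covered (0 px):
    · · · · · · · · · · ·
    · · · · · · · · · · ·
    · · · · · · · · · · ·
    · · · · · · · · · · ·
    · · · · · · · · · · ·
    · · · · · · · · · · ·
    · · · · · · · · · · ·

Z-buffer (winner per pixel, '.' = empty):
  . . . . . . . . . . .
  . . . . . . . . . . .
  . 1 1 1 1 1 1 1 1 1 .
  . . 1 1 1 1 1 1 1 . .
  . . . . 1 1 1 0 0 . .
  . . . . . . 0 0 0 0 .
  . . . . . 0 0 0 0 0 0

Answer: 0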